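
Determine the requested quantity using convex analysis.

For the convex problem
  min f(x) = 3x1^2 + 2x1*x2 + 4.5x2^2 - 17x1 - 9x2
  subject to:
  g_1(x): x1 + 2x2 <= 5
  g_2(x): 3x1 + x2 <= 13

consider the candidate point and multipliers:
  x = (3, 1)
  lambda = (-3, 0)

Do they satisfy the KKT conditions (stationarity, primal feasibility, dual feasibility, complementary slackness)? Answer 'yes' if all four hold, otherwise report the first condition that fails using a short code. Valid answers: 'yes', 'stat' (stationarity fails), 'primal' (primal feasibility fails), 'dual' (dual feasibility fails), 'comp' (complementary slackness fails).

Gradient of f: grad f(x) = Q x + c = (3, 6)
Constraint values g_i(x) = a_i^T x - b_i:
  g_1((3, 1)) = 0
  g_2((3, 1)) = -3
Stationarity residual: grad f(x) + sum_i lambda_i a_i = (0, 0)
  -> stationarity OK
Primal feasibility (all g_i <= 0): OK
Dual feasibility (all lambda_i >= 0): FAILS
Complementary slackness (lambda_i * g_i(x) = 0 for all i): OK

Verdict: the first failing condition is dual_feasibility -> dual.

dual


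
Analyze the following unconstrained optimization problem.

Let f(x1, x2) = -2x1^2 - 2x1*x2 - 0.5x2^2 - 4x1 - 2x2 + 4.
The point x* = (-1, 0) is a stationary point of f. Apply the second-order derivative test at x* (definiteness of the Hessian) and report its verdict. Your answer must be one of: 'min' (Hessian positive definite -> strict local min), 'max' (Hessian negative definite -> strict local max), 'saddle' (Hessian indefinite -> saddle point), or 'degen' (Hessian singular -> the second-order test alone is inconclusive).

Compute the Hessian H = grad^2 f:
  H = [[-4, -2], [-2, -1]]
Verify stationarity: grad f(x*) = H x* + g = (0, 0).
Eigenvalues of H: -5, 0.
H has a zero eigenvalue (singular; negative semidefinite but not definite), so H is neither positive definite, negative definite, nor indefinite. The second-order test alone is inconclusive -> degen.
(Indeed, f is constant along the null direction of H through x*, so x* is not a strict local extremum.)

degen


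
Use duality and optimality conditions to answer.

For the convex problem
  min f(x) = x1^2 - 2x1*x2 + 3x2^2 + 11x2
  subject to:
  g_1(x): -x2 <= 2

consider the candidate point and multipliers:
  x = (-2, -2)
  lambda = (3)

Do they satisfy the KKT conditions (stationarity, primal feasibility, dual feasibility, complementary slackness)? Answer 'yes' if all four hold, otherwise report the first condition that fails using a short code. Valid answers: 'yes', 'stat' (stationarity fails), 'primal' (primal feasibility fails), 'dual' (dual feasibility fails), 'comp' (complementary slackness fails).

Gradient of f: grad f(x) = Q x + c = (0, 3)
Constraint values g_i(x) = a_i^T x - b_i:
  g_1((-2, -2)) = 0
Stationarity residual: grad f(x) + sum_i lambda_i a_i = (0, 0)
  -> stationarity OK
Primal feasibility (all g_i <= 0): OK
Dual feasibility (all lambda_i >= 0): OK
Complementary slackness (lambda_i * g_i(x) = 0 for all i): OK

Verdict: yes, KKT holds.

yes


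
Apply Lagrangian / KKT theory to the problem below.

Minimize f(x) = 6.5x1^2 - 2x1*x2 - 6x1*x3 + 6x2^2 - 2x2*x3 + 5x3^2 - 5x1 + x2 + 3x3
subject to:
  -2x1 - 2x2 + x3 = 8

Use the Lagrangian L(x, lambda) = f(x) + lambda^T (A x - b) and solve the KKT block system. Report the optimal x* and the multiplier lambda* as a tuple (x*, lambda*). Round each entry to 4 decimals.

Form the Lagrangian:
  L(x, lambda) = (1/2) x^T Q x + c^T x + lambda^T (A x - b)
Stationarity (grad_x L = 0): Q x + c + A^T lambda = 0.
Primal feasibility: A x = b.

This gives the KKT block system:
  [ Q   A^T ] [ x     ]   [-c ]
  [ A    0  ] [ lambda ] = [ b ]

Solving the linear system:
  x*      = (-2.0833, -2.3902, -0.947)
  lambda* = (-10.8106)
  f(x*)   = 45.8352

x* = (-2.0833, -2.3902, -0.947), lambda* = (-10.8106)


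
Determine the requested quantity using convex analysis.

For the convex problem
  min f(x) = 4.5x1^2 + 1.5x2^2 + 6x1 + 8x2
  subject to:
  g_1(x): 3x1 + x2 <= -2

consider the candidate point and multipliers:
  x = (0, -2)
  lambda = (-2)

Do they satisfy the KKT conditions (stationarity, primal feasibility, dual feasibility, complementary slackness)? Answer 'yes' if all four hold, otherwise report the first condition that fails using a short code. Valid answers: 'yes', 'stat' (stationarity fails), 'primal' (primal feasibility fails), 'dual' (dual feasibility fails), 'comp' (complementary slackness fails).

Gradient of f: grad f(x) = Q x + c = (6, 2)
Constraint values g_i(x) = a_i^T x - b_i:
  g_1((0, -2)) = 0
Stationarity residual: grad f(x) + sum_i lambda_i a_i = (0, 0)
  -> stationarity OK
Primal feasibility (all g_i <= 0): OK
Dual feasibility (all lambda_i >= 0): FAILS
Complementary slackness (lambda_i * g_i(x) = 0 for all i): OK

Verdict: the first failing condition is dual_feasibility -> dual.

dual


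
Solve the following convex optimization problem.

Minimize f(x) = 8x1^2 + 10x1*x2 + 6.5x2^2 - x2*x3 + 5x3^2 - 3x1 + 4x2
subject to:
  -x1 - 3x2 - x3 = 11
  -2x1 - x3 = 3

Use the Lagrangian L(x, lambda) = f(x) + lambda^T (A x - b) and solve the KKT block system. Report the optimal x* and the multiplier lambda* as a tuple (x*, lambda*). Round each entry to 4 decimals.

Form the Lagrangian:
  L(x, lambda) = (1/2) x^T Q x + c^T x + lambda^T (A x - b)
Stationarity (grad_x L = 0): Q x + c + A^T lambda = 0.
Primal feasibility: A x = b.

This gives the KKT block system:
  [ Q   A^T ] [ x     ]   [-c ]
  [ A    0  ] [ lambda ] = [ b ]

Solving the linear system:
  x*      = (-0.2411, -2.747, -2.5178)
  lambda* = (-10.5348, -11.8964)
  f(x*)   = 70.6537

x* = (-0.2411, -2.747, -2.5178), lambda* = (-10.5348, -11.8964)


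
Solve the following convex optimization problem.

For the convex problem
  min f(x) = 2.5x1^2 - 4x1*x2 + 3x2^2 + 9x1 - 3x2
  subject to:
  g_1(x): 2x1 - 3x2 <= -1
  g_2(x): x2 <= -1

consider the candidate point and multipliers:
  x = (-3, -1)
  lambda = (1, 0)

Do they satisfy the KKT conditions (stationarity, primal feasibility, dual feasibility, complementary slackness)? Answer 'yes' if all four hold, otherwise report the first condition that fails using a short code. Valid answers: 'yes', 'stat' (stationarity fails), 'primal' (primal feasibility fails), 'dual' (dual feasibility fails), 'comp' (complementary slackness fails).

Gradient of f: grad f(x) = Q x + c = (-2, 3)
Constraint values g_i(x) = a_i^T x - b_i:
  g_1((-3, -1)) = -2
  g_2((-3, -1)) = 0
Stationarity residual: grad f(x) + sum_i lambda_i a_i = (0, 0)
  -> stationarity OK
Primal feasibility (all g_i <= 0): OK
Dual feasibility (all lambda_i >= 0): OK
Complementary slackness (lambda_i * g_i(x) = 0 for all i): FAILS

Verdict: the first failing condition is complementary_slackness -> comp.

comp


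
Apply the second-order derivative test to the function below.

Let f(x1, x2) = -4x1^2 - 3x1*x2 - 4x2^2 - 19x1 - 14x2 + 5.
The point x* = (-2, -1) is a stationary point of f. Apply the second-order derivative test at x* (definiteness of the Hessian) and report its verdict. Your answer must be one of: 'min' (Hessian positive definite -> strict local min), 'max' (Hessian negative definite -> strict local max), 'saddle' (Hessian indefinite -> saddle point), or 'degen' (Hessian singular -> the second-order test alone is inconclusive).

Compute the Hessian H = grad^2 f:
  H = [[-8, -3], [-3, -8]]
Verify stationarity: grad f(x*) = H x* + g = (0, 0).
Eigenvalues of H: -11, -5.
Both eigenvalues < 0, so H is negative definite -> x* is a strict local max.

max


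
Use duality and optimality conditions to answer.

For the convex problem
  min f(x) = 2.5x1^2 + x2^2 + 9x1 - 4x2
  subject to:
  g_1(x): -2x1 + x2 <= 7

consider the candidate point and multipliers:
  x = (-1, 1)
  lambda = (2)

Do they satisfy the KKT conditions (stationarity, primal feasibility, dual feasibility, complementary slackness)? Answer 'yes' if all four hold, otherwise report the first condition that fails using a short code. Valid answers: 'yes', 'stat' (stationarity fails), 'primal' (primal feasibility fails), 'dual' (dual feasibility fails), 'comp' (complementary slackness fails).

Gradient of f: grad f(x) = Q x + c = (4, -2)
Constraint values g_i(x) = a_i^T x - b_i:
  g_1((-1, 1)) = -4
Stationarity residual: grad f(x) + sum_i lambda_i a_i = (0, 0)
  -> stationarity OK
Primal feasibility (all g_i <= 0): OK
Dual feasibility (all lambda_i >= 0): OK
Complementary slackness (lambda_i * g_i(x) = 0 for all i): FAILS

Verdict: the first failing condition is complementary_slackness -> comp.

comp


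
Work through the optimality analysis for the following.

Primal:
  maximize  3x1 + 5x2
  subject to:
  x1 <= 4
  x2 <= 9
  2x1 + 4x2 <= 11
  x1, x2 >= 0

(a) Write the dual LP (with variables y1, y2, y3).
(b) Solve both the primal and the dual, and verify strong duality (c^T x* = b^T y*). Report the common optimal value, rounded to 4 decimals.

The standard primal-dual pair for 'max c^T x s.t. A x <= b, x >= 0' is:
  Dual:  min b^T y  s.t.  A^T y >= c,  y >= 0.

So the dual LP is:
  minimize  4y1 + 9y2 + 11y3
  subject to:
    y1 + 2y3 >= 3
    y2 + 4y3 >= 5
    y1, y2, y3 >= 0

Solving the primal: x* = (4, 0.75).
  primal value c^T x* = 15.75.
Solving the dual: y* = (0.5, 0, 1.25).
  dual value b^T y* = 15.75.
Strong duality: c^T x* = b^T y*. Confirmed.

15.75


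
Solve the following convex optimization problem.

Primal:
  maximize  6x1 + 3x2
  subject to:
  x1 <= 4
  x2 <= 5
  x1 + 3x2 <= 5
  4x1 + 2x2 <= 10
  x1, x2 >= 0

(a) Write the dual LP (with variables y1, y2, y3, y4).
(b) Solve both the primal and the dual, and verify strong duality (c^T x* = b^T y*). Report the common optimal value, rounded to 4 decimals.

The standard primal-dual pair for 'max c^T x s.t. A x <= b, x >= 0' is:
  Dual:  min b^T y  s.t.  A^T y >= c,  y >= 0.

So the dual LP is:
  minimize  4y1 + 5y2 + 5y3 + 10y4
  subject to:
    y1 + y3 + 4y4 >= 6
    y2 + 3y3 + 2y4 >= 3
    y1, y2, y3, y4 >= 0

Solving the primal: x* = (2.5, 0).
  primal value c^T x* = 15.
Solving the dual: y* = (0, 0, 0, 1.5).
  dual value b^T y* = 15.
Strong duality: c^T x* = b^T y*. Confirmed.

15


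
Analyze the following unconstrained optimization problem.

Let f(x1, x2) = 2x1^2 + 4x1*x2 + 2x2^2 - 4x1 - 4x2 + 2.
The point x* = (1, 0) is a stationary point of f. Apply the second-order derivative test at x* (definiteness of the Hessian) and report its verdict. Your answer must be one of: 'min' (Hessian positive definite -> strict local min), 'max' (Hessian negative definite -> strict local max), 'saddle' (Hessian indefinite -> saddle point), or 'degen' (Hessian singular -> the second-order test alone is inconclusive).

Compute the Hessian H = grad^2 f:
  H = [[4, 4], [4, 4]]
Verify stationarity: grad f(x*) = H x* + g = (0, 0).
Eigenvalues of H: 0, 8.
H has a zero eigenvalue (singular; positive semidefinite but not definite), so H is neither positive definite, negative definite, nor indefinite. The second-order test alone is inconclusive -> degen.
(Indeed, f is constant along the null direction of H through x*, so x* is not a strict local extremum.)

degen


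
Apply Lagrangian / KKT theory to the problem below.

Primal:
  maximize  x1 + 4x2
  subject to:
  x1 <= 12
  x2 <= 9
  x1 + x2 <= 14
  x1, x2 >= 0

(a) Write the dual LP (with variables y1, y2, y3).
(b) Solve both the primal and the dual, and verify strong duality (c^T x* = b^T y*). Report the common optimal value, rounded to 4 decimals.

The standard primal-dual pair for 'max c^T x s.t. A x <= b, x >= 0' is:
  Dual:  min b^T y  s.t.  A^T y >= c,  y >= 0.

So the dual LP is:
  minimize  12y1 + 9y2 + 14y3
  subject to:
    y1 + y3 >= 1
    y2 + y3 >= 4
    y1, y2, y3 >= 0

Solving the primal: x* = (5, 9).
  primal value c^T x* = 41.
Solving the dual: y* = (0, 3, 1).
  dual value b^T y* = 41.
Strong duality: c^T x* = b^T y*. Confirmed.

41


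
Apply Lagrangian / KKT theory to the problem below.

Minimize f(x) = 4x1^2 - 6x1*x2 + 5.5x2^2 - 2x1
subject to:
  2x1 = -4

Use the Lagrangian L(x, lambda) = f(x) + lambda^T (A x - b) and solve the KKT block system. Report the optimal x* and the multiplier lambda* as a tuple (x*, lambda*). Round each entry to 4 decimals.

Form the Lagrangian:
  L(x, lambda) = (1/2) x^T Q x + c^T x + lambda^T (A x - b)
Stationarity (grad_x L = 0): Q x + c + A^T lambda = 0.
Primal feasibility: A x = b.

This gives the KKT block system:
  [ Q   A^T ] [ x     ]   [-c ]
  [ A    0  ] [ lambda ] = [ b ]

Solving the linear system:
  x*      = (-2, -1.0909)
  lambda* = (5.7273)
  f(x*)   = 13.4545

x* = (-2, -1.0909), lambda* = (5.7273)


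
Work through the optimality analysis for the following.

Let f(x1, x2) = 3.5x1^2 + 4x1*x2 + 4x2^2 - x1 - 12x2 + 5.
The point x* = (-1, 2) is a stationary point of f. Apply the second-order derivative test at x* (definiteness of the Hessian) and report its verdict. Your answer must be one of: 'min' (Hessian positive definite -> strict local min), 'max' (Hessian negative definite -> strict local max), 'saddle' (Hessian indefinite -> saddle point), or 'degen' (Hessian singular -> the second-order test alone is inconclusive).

Compute the Hessian H = grad^2 f:
  H = [[7, 4], [4, 8]]
Verify stationarity: grad f(x*) = H x* + g = (0, 0).
Eigenvalues of H: 3.4689, 11.5311.
Both eigenvalues > 0, so H is positive definite -> x* is a strict local min.

min


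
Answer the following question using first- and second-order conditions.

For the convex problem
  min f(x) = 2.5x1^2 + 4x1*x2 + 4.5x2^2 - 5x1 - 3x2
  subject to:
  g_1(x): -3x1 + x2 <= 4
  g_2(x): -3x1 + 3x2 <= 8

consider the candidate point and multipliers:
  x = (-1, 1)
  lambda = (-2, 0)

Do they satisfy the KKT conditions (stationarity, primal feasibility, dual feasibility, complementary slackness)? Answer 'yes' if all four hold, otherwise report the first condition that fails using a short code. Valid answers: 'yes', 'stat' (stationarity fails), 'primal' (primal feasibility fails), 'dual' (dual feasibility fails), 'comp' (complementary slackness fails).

Gradient of f: grad f(x) = Q x + c = (-6, 2)
Constraint values g_i(x) = a_i^T x - b_i:
  g_1((-1, 1)) = 0
  g_2((-1, 1)) = -2
Stationarity residual: grad f(x) + sum_i lambda_i a_i = (0, 0)
  -> stationarity OK
Primal feasibility (all g_i <= 0): OK
Dual feasibility (all lambda_i >= 0): FAILS
Complementary slackness (lambda_i * g_i(x) = 0 for all i): OK

Verdict: the first failing condition is dual_feasibility -> dual.

dual


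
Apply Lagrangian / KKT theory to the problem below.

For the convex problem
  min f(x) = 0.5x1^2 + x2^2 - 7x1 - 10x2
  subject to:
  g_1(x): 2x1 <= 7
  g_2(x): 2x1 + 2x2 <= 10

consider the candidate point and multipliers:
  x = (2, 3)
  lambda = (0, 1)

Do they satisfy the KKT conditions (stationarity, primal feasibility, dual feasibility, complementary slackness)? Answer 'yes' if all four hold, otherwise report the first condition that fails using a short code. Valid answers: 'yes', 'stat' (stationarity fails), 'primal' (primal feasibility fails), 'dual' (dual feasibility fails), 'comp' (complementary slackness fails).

Gradient of f: grad f(x) = Q x + c = (-5, -4)
Constraint values g_i(x) = a_i^T x - b_i:
  g_1((2, 3)) = -3
  g_2((2, 3)) = 0
Stationarity residual: grad f(x) + sum_i lambda_i a_i = (-3, -2)
  -> stationarity FAILS
Primal feasibility (all g_i <= 0): OK
Dual feasibility (all lambda_i >= 0): OK
Complementary slackness (lambda_i * g_i(x) = 0 for all i): OK

Verdict: the first failing condition is stationarity -> stat.

stat


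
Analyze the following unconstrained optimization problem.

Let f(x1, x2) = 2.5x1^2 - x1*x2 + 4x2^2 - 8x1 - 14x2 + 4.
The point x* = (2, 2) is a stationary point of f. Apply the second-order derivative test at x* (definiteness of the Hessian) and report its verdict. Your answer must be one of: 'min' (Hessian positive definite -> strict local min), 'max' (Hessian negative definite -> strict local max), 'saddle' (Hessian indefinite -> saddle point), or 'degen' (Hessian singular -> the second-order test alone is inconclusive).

Compute the Hessian H = grad^2 f:
  H = [[5, -1], [-1, 8]]
Verify stationarity: grad f(x*) = H x* + g = (0, 0).
Eigenvalues of H: 4.6972, 8.3028.
Both eigenvalues > 0, so H is positive definite -> x* is a strict local min.

min


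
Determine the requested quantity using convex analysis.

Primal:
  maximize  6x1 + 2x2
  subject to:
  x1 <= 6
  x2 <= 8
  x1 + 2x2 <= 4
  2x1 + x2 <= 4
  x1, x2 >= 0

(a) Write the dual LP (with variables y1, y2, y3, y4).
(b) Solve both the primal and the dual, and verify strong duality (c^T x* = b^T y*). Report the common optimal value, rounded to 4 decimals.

The standard primal-dual pair for 'max c^T x s.t. A x <= b, x >= 0' is:
  Dual:  min b^T y  s.t.  A^T y >= c,  y >= 0.

So the dual LP is:
  minimize  6y1 + 8y2 + 4y3 + 4y4
  subject to:
    y1 + y3 + 2y4 >= 6
    y2 + 2y3 + y4 >= 2
    y1, y2, y3, y4 >= 0

Solving the primal: x* = (2, 0).
  primal value c^T x* = 12.
Solving the dual: y* = (0, 0, 0, 3).
  dual value b^T y* = 12.
Strong duality: c^T x* = b^T y*. Confirmed.

12


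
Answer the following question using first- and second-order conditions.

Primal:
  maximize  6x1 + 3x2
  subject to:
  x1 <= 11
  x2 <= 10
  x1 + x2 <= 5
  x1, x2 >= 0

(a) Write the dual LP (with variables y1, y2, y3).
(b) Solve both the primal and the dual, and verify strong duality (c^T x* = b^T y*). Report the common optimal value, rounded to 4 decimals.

The standard primal-dual pair for 'max c^T x s.t. A x <= b, x >= 0' is:
  Dual:  min b^T y  s.t.  A^T y >= c,  y >= 0.

So the dual LP is:
  minimize  11y1 + 10y2 + 5y3
  subject to:
    y1 + y3 >= 6
    y2 + y3 >= 3
    y1, y2, y3 >= 0

Solving the primal: x* = (5, 0).
  primal value c^T x* = 30.
Solving the dual: y* = (0, 0, 6).
  dual value b^T y* = 30.
Strong duality: c^T x* = b^T y*. Confirmed.

30


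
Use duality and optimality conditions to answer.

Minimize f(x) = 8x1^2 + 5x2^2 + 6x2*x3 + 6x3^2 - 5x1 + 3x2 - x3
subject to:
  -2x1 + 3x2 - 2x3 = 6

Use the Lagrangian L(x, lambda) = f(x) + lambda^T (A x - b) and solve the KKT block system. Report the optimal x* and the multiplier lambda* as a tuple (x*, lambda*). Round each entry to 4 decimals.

Form the Lagrangian:
  L(x, lambda) = (1/2) x^T Q x + c^T x + lambda^T (A x - b)
Stationarity (grad_x L = 0): Q x + c + A^T lambda = 0.
Primal feasibility: A x = b.

This gives the KKT block system:
  [ Q   A^T ] [ x     ]   [-c ]
  [ A    0  ] [ lambda ] = [ b ]

Solving the linear system:
  x*      = (-0.0705, 1.251, -1.0529)
  lambda* = (-3.0643)
  f(x*)   = 11.7723

x* = (-0.0705, 1.251, -1.0529), lambda* = (-3.0643)


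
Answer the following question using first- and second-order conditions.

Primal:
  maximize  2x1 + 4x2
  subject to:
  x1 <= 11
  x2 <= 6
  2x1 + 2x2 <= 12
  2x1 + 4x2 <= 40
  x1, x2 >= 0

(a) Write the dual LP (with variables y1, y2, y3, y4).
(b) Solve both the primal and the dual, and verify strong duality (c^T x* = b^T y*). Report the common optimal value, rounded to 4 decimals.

The standard primal-dual pair for 'max c^T x s.t. A x <= b, x >= 0' is:
  Dual:  min b^T y  s.t.  A^T y >= c,  y >= 0.

So the dual LP is:
  minimize  11y1 + 6y2 + 12y3 + 40y4
  subject to:
    y1 + 2y3 + 2y4 >= 2
    y2 + 2y3 + 4y4 >= 4
    y1, y2, y3, y4 >= 0

Solving the primal: x* = (0, 6).
  primal value c^T x* = 24.
Solving the dual: y* = (0, 2, 1, 0).
  dual value b^T y* = 24.
Strong duality: c^T x* = b^T y*. Confirmed.

24


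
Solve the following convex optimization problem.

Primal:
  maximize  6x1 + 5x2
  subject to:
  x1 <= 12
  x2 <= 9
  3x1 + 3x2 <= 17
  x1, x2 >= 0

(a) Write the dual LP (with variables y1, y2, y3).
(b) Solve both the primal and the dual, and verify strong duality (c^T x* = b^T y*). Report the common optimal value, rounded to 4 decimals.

The standard primal-dual pair for 'max c^T x s.t. A x <= b, x >= 0' is:
  Dual:  min b^T y  s.t.  A^T y >= c,  y >= 0.

So the dual LP is:
  minimize  12y1 + 9y2 + 17y3
  subject to:
    y1 + 3y3 >= 6
    y2 + 3y3 >= 5
    y1, y2, y3 >= 0

Solving the primal: x* = (5.6667, 0).
  primal value c^T x* = 34.
Solving the dual: y* = (0, 0, 2).
  dual value b^T y* = 34.
Strong duality: c^T x* = b^T y*. Confirmed.

34


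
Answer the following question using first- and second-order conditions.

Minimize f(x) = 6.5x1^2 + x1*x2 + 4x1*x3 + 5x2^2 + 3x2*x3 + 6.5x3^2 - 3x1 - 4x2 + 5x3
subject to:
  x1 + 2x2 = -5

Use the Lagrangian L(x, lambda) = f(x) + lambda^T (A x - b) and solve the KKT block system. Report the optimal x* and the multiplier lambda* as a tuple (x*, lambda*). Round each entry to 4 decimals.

Form the Lagrangian:
  L(x, lambda) = (1/2) x^T Q x + c^T x + lambda^T (A x - b)
Stationarity (grad_x L = 0): Q x + c + A^T lambda = 0.
Primal feasibility: A x = b.

This gives the KKT block system:
  [ Q   A^T ] [ x     ]   [-c ]
  [ A    0  ] [ lambda ] = [ b ]

Solving the linear system:
  x*      = (-0.6763, -2.1619, 0.3224)
  lambda* = (12.6639)
  f(x*)   = 37.8038

x* = (-0.6763, -2.1619, 0.3224), lambda* = (12.6639)


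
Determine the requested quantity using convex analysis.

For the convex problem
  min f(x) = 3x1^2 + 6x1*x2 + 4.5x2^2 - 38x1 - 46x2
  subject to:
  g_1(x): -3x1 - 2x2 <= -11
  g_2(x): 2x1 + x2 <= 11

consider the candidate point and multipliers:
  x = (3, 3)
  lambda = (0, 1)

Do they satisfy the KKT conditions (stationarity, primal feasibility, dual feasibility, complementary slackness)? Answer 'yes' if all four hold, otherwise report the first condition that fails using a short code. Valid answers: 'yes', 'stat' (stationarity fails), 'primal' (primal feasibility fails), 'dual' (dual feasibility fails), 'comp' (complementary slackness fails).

Gradient of f: grad f(x) = Q x + c = (-2, -1)
Constraint values g_i(x) = a_i^T x - b_i:
  g_1((3, 3)) = -4
  g_2((3, 3)) = -2
Stationarity residual: grad f(x) + sum_i lambda_i a_i = (0, 0)
  -> stationarity OK
Primal feasibility (all g_i <= 0): OK
Dual feasibility (all lambda_i >= 0): OK
Complementary slackness (lambda_i * g_i(x) = 0 for all i): FAILS

Verdict: the first failing condition is complementary_slackness -> comp.

comp


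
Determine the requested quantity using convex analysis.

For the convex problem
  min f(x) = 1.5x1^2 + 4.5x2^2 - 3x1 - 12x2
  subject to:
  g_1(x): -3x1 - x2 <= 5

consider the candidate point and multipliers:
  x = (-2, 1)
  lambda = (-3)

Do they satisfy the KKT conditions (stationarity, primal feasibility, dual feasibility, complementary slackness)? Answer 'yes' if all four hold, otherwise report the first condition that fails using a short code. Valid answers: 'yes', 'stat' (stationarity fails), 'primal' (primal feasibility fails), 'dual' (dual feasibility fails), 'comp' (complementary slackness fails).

Gradient of f: grad f(x) = Q x + c = (-9, -3)
Constraint values g_i(x) = a_i^T x - b_i:
  g_1((-2, 1)) = 0
Stationarity residual: grad f(x) + sum_i lambda_i a_i = (0, 0)
  -> stationarity OK
Primal feasibility (all g_i <= 0): OK
Dual feasibility (all lambda_i >= 0): FAILS
Complementary slackness (lambda_i * g_i(x) = 0 for all i): OK

Verdict: the first failing condition is dual_feasibility -> dual.

dual


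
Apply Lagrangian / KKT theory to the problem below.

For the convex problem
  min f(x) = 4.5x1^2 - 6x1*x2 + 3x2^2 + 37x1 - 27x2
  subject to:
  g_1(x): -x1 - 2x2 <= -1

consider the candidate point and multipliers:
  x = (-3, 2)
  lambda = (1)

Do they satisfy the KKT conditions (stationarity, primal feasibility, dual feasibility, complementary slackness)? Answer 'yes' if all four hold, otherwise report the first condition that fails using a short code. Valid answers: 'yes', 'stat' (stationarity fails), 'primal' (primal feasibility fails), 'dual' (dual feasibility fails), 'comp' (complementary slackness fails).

Gradient of f: grad f(x) = Q x + c = (-2, 3)
Constraint values g_i(x) = a_i^T x - b_i:
  g_1((-3, 2)) = 0
Stationarity residual: grad f(x) + sum_i lambda_i a_i = (-3, 1)
  -> stationarity FAILS
Primal feasibility (all g_i <= 0): OK
Dual feasibility (all lambda_i >= 0): OK
Complementary slackness (lambda_i * g_i(x) = 0 for all i): OK

Verdict: the first failing condition is stationarity -> stat.

stat


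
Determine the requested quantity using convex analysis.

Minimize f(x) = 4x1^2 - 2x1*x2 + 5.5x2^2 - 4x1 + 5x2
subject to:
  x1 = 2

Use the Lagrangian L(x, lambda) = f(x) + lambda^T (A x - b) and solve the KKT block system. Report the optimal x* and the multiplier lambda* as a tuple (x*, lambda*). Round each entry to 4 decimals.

Form the Lagrangian:
  L(x, lambda) = (1/2) x^T Q x + c^T x + lambda^T (A x - b)
Stationarity (grad_x L = 0): Q x + c + A^T lambda = 0.
Primal feasibility: A x = b.

This gives the KKT block system:
  [ Q   A^T ] [ x     ]   [-c ]
  [ A    0  ] [ lambda ] = [ b ]

Solving the linear system:
  x*      = (2, -0.0909)
  lambda* = (-12.1818)
  f(x*)   = 7.9545

x* = (2, -0.0909), lambda* = (-12.1818)


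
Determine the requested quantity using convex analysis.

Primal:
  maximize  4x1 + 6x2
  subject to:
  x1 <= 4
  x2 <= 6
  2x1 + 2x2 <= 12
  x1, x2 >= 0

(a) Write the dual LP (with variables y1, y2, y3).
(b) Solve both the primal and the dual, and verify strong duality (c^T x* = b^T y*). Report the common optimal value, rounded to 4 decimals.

The standard primal-dual pair for 'max c^T x s.t. A x <= b, x >= 0' is:
  Dual:  min b^T y  s.t.  A^T y >= c,  y >= 0.

So the dual LP is:
  minimize  4y1 + 6y2 + 12y3
  subject to:
    y1 + 2y3 >= 4
    y2 + 2y3 >= 6
    y1, y2, y3 >= 0

Solving the primal: x* = (0, 6).
  primal value c^T x* = 36.
Solving the dual: y* = (0, 0, 3).
  dual value b^T y* = 36.
Strong duality: c^T x* = b^T y*. Confirmed.

36


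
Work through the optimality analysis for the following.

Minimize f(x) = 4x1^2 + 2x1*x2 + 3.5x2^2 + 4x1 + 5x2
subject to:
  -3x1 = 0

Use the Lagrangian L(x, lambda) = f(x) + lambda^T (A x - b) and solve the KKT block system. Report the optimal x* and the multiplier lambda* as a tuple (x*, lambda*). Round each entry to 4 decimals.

Form the Lagrangian:
  L(x, lambda) = (1/2) x^T Q x + c^T x + lambda^T (A x - b)
Stationarity (grad_x L = 0): Q x + c + A^T lambda = 0.
Primal feasibility: A x = b.

This gives the KKT block system:
  [ Q   A^T ] [ x     ]   [-c ]
  [ A    0  ] [ lambda ] = [ b ]

Solving the linear system:
  x*      = (0, -0.7143)
  lambda* = (0.8571)
  f(x*)   = -1.7857

x* = (0, -0.7143), lambda* = (0.8571)


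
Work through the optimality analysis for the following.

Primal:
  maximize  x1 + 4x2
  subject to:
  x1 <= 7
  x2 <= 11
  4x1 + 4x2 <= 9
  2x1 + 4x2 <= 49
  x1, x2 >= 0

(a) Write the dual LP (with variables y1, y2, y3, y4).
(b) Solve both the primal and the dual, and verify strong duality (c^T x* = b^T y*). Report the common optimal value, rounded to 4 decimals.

The standard primal-dual pair for 'max c^T x s.t. A x <= b, x >= 0' is:
  Dual:  min b^T y  s.t.  A^T y >= c,  y >= 0.

So the dual LP is:
  minimize  7y1 + 11y2 + 9y3 + 49y4
  subject to:
    y1 + 4y3 + 2y4 >= 1
    y2 + 4y3 + 4y4 >= 4
    y1, y2, y3, y4 >= 0

Solving the primal: x* = (0, 2.25).
  primal value c^T x* = 9.
Solving the dual: y* = (0, 0, 1, 0).
  dual value b^T y* = 9.
Strong duality: c^T x* = b^T y*. Confirmed.

9


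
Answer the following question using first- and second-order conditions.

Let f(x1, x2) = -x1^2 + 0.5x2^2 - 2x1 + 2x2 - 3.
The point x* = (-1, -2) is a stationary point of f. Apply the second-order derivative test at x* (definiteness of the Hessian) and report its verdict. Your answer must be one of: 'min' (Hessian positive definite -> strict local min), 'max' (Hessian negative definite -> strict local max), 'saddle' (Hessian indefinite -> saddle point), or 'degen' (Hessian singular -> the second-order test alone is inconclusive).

Compute the Hessian H = grad^2 f:
  H = [[-2, 0], [0, 1]]
Verify stationarity: grad f(x*) = H x* + g = (0, 0).
Eigenvalues of H: -2, 1.
Eigenvalues have mixed signs, so H is indefinite -> x* is a saddle point.

saddle


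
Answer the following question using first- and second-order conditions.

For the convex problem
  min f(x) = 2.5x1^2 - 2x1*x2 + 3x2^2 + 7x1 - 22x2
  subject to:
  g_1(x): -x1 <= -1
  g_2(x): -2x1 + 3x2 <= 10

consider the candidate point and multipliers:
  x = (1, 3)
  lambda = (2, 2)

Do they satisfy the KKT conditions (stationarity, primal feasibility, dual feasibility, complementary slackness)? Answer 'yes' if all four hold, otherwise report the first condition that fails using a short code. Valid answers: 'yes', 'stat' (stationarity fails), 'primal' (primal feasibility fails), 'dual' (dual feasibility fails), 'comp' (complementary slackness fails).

Gradient of f: grad f(x) = Q x + c = (6, -6)
Constraint values g_i(x) = a_i^T x - b_i:
  g_1((1, 3)) = 0
  g_2((1, 3)) = -3
Stationarity residual: grad f(x) + sum_i lambda_i a_i = (0, 0)
  -> stationarity OK
Primal feasibility (all g_i <= 0): OK
Dual feasibility (all lambda_i >= 0): OK
Complementary slackness (lambda_i * g_i(x) = 0 for all i): FAILS

Verdict: the first failing condition is complementary_slackness -> comp.

comp


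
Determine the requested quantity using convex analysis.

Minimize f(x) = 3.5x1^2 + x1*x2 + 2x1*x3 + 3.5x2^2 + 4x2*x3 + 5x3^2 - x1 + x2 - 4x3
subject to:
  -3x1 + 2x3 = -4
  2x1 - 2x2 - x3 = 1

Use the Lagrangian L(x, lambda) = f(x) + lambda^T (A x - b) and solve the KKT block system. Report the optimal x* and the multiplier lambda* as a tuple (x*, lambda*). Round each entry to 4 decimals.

Form the Lagrangian:
  L(x, lambda) = (1/2) x^T Q x + c^T x + lambda^T (A x - b)
Stationarity (grad_x L = 0): Q x + c + A^T lambda = 0.
Primal feasibility: A x = b.

This gives the KKT block system:
  [ Q   A^T ] [ x     ]   [-c ]
  [ A    0  ] [ lambda ] = [ b ]

Solving the linear system:
  x*      = (0.9731, 0.7433, -0.5404)
  lambda* = (3.496, 2.5071)
  f(x*)   = 6.7044

x* = (0.9731, 0.7433, -0.5404), lambda* = (3.496, 2.5071)


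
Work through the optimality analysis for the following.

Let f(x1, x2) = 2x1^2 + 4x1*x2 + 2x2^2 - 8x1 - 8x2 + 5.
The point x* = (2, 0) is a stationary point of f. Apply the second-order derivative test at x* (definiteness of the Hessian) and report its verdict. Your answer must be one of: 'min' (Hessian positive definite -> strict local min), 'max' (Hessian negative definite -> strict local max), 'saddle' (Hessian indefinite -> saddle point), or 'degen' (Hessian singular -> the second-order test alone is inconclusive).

Compute the Hessian H = grad^2 f:
  H = [[4, 4], [4, 4]]
Verify stationarity: grad f(x*) = H x* + g = (0, 0).
Eigenvalues of H: 0, 8.
H has a zero eigenvalue (singular; positive semidefinite but not definite), so H is neither positive definite, negative definite, nor indefinite. The second-order test alone is inconclusive -> degen.
(Indeed, f is constant along the null direction of H through x*, so x* is not a strict local extremum.)

degen


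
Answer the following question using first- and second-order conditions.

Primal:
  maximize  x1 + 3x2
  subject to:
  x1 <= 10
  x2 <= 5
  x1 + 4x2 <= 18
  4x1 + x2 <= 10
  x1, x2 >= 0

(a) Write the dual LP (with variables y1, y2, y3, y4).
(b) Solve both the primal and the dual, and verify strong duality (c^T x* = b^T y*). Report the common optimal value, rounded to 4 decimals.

The standard primal-dual pair for 'max c^T x s.t. A x <= b, x >= 0' is:
  Dual:  min b^T y  s.t.  A^T y >= c,  y >= 0.

So the dual LP is:
  minimize  10y1 + 5y2 + 18y3 + 10y4
  subject to:
    y1 + y3 + 4y4 >= 1
    y2 + 4y3 + y4 >= 3
    y1, y2, y3, y4 >= 0

Solving the primal: x* = (1.4667, 4.1333).
  primal value c^T x* = 13.8667.
Solving the dual: y* = (0, 0, 0.7333, 0.0667).
  dual value b^T y* = 13.8667.
Strong duality: c^T x* = b^T y*. Confirmed.

13.8667


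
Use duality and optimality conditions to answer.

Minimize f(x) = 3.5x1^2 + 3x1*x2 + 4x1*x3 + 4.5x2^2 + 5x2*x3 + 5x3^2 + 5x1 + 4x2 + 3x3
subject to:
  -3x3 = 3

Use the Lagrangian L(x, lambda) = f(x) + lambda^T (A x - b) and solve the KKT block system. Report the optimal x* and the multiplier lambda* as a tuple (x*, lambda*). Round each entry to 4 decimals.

Form the Lagrangian:
  L(x, lambda) = (1/2) x^T Q x + c^T x + lambda^T (A x - b)
Stationarity (grad_x L = 0): Q x + c + A^T lambda = 0.
Primal feasibility: A x = b.

This gives the KKT block system:
  [ Q   A^T ] [ x     ]   [-c ]
  [ A    0  ] [ lambda ] = [ b ]

Solving the linear system:
  x*      = (-0.2222, 0.1852, -1)
  lambda* = (-2.321)
  f(x*)   = 1.7963

x* = (-0.2222, 0.1852, -1), lambda* = (-2.321)


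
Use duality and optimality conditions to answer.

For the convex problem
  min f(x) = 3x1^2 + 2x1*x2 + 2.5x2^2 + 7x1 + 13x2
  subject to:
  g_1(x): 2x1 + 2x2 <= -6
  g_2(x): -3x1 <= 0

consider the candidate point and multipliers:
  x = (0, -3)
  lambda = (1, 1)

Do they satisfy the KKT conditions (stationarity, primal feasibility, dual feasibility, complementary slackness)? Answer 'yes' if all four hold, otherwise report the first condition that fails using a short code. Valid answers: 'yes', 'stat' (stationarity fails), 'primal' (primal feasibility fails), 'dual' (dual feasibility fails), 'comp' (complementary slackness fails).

Gradient of f: grad f(x) = Q x + c = (1, -2)
Constraint values g_i(x) = a_i^T x - b_i:
  g_1((0, -3)) = 0
  g_2((0, -3)) = 0
Stationarity residual: grad f(x) + sum_i lambda_i a_i = (0, 0)
  -> stationarity OK
Primal feasibility (all g_i <= 0): OK
Dual feasibility (all lambda_i >= 0): OK
Complementary slackness (lambda_i * g_i(x) = 0 for all i): OK

Verdict: yes, KKT holds.

yes


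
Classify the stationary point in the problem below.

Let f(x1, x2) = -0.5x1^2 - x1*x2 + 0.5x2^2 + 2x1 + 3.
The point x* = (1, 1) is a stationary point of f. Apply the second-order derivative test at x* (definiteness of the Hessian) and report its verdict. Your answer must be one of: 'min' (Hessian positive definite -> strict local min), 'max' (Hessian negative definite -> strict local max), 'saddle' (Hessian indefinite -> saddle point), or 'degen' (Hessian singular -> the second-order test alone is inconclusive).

Compute the Hessian H = grad^2 f:
  H = [[-1, -1], [-1, 1]]
Verify stationarity: grad f(x*) = H x* + g = (0, 0).
Eigenvalues of H: -1.4142, 1.4142.
Eigenvalues have mixed signs, so H is indefinite -> x* is a saddle point.

saddle


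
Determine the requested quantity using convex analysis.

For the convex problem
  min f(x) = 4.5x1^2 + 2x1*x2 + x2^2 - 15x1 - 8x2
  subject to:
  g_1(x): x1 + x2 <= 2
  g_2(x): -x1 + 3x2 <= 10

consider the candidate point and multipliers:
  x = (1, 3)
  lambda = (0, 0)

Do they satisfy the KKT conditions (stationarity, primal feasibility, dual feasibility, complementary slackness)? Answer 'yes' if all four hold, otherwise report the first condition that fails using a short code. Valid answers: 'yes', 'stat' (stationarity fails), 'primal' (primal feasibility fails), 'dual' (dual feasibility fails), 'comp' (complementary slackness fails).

Gradient of f: grad f(x) = Q x + c = (0, 0)
Constraint values g_i(x) = a_i^T x - b_i:
  g_1((1, 3)) = 2
  g_2((1, 3)) = -2
Stationarity residual: grad f(x) + sum_i lambda_i a_i = (0, 0)
  -> stationarity OK
Primal feasibility (all g_i <= 0): FAILS
Dual feasibility (all lambda_i >= 0): OK
Complementary slackness (lambda_i * g_i(x) = 0 for all i): OK

Verdict: the first failing condition is primal_feasibility -> primal.

primal


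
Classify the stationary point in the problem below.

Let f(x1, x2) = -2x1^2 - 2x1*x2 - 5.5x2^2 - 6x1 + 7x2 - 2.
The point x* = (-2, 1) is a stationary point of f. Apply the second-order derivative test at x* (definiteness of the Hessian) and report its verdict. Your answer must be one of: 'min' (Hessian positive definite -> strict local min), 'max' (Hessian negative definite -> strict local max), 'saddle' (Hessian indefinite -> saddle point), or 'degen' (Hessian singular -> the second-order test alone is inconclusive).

Compute the Hessian H = grad^2 f:
  H = [[-4, -2], [-2, -11]]
Verify stationarity: grad f(x*) = H x* + g = (0, 0).
Eigenvalues of H: -11.5311, -3.4689.
Both eigenvalues < 0, so H is negative definite -> x* is a strict local max.

max


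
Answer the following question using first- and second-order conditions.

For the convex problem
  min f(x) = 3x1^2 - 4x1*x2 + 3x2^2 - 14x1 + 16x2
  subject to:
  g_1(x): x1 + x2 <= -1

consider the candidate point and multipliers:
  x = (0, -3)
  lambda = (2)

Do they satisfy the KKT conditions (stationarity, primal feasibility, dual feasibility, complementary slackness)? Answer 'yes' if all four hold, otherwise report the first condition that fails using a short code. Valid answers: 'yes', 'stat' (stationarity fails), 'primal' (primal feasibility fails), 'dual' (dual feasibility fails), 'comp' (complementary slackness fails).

Gradient of f: grad f(x) = Q x + c = (-2, -2)
Constraint values g_i(x) = a_i^T x - b_i:
  g_1((0, -3)) = -2
Stationarity residual: grad f(x) + sum_i lambda_i a_i = (0, 0)
  -> stationarity OK
Primal feasibility (all g_i <= 0): OK
Dual feasibility (all lambda_i >= 0): OK
Complementary slackness (lambda_i * g_i(x) = 0 for all i): FAILS

Verdict: the first failing condition is complementary_slackness -> comp.

comp


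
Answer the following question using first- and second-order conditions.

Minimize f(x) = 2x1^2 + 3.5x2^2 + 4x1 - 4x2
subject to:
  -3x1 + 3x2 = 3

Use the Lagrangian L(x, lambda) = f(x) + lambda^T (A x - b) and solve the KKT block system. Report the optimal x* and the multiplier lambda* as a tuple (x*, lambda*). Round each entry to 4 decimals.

Form the Lagrangian:
  L(x, lambda) = (1/2) x^T Q x + c^T x + lambda^T (A x - b)
Stationarity (grad_x L = 0): Q x + c + A^T lambda = 0.
Primal feasibility: A x = b.

This gives the KKT block system:
  [ Q   A^T ] [ x     ]   [-c ]
  [ A    0  ] [ lambda ] = [ b ]

Solving the linear system:
  x*      = (-0.6364, 0.3636)
  lambda* = (0.4848)
  f(x*)   = -2.7273

x* = (-0.6364, 0.3636), lambda* = (0.4848)


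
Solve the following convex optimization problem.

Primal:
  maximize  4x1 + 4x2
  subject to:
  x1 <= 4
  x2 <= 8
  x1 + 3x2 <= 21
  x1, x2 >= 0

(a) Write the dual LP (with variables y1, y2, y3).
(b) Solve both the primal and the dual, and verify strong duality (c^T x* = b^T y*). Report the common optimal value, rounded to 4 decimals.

The standard primal-dual pair for 'max c^T x s.t. A x <= b, x >= 0' is:
  Dual:  min b^T y  s.t.  A^T y >= c,  y >= 0.

So the dual LP is:
  minimize  4y1 + 8y2 + 21y3
  subject to:
    y1 + y3 >= 4
    y2 + 3y3 >= 4
    y1, y2, y3 >= 0

Solving the primal: x* = (4, 5.6667).
  primal value c^T x* = 38.6667.
Solving the dual: y* = (2.6667, 0, 1.3333).
  dual value b^T y* = 38.6667.
Strong duality: c^T x* = b^T y*. Confirmed.

38.6667


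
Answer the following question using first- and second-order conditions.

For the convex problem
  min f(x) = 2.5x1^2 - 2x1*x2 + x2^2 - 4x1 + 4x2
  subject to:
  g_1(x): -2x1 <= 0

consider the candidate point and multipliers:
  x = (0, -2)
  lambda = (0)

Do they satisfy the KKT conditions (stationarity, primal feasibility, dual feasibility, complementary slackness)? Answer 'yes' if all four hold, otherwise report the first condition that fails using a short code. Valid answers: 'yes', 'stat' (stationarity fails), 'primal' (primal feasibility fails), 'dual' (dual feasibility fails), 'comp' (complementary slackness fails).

Gradient of f: grad f(x) = Q x + c = (0, 0)
Constraint values g_i(x) = a_i^T x - b_i:
  g_1((0, -2)) = 0
Stationarity residual: grad f(x) + sum_i lambda_i a_i = (0, 0)
  -> stationarity OK
Primal feasibility (all g_i <= 0): OK
Dual feasibility (all lambda_i >= 0): OK
Complementary slackness (lambda_i * g_i(x) = 0 for all i): OK

Verdict: yes, KKT holds.

yes


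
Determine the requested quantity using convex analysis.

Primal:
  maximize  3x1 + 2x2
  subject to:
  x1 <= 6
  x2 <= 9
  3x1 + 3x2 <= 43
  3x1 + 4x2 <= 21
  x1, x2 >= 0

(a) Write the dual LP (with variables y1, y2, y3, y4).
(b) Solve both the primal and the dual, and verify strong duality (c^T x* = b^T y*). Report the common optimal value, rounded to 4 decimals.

The standard primal-dual pair for 'max c^T x s.t. A x <= b, x >= 0' is:
  Dual:  min b^T y  s.t.  A^T y >= c,  y >= 0.

So the dual LP is:
  minimize  6y1 + 9y2 + 43y3 + 21y4
  subject to:
    y1 + 3y3 + 3y4 >= 3
    y2 + 3y3 + 4y4 >= 2
    y1, y2, y3, y4 >= 0

Solving the primal: x* = (6, 0.75).
  primal value c^T x* = 19.5.
Solving the dual: y* = (1.5, 0, 0, 0.5).
  dual value b^T y* = 19.5.
Strong duality: c^T x* = b^T y*. Confirmed.

19.5
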